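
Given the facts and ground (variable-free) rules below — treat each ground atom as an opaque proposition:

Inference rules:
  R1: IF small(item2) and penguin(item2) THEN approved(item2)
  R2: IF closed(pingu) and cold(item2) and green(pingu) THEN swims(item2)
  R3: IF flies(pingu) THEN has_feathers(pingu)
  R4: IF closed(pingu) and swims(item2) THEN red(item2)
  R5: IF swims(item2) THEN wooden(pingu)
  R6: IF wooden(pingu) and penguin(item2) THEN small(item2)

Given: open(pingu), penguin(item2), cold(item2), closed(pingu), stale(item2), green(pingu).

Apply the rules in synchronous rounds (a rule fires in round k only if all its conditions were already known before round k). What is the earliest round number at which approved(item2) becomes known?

[1] R2 [IF closed(pingu) and cold(item2) and green(pingu) THEN swims(item2)]. ⇒ new: swims(item2).
[2] R4 [IF closed(pingu) and swims(item2) THEN red(item2)]; R5 [IF swims(item2) THEN wooden(pingu)]. ⇒ new: red(item2), wooden(pingu).
[3] R6 [IF wooden(pingu) and penguin(item2) THEN small(item2)]. ⇒ new: small(item2).
[4] R1 [IF small(item2) and penguin(item2) THEN approved(item2)]. ⇒ new: approved(item2).
approved(item2) first appears in round 4.

4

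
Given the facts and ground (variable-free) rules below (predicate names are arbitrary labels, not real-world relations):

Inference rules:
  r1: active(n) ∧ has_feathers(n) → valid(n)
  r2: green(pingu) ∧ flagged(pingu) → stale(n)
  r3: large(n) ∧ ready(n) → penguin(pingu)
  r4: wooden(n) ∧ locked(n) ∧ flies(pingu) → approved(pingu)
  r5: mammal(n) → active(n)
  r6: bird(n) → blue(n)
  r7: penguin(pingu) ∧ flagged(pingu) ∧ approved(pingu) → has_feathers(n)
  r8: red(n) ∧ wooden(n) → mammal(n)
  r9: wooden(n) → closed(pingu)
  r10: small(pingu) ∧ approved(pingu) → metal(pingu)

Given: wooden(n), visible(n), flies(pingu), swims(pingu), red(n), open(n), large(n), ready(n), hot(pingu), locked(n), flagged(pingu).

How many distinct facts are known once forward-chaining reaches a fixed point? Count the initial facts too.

[1] r3 [large(n) ∧ ready(n) → penguin(pingu)]; r4 [wooden(n) ∧ locked(n) ∧ flies(pingu) → approved(pingu)]; r8 [red(n) ∧ wooden(n) → mammal(n)]; r9 [wooden(n) → closed(pingu)]. ⇒ new: penguin(pingu), approved(pingu), mammal(n), closed(pingu).
[2] r5 [mammal(n) → active(n)]; r7 [penguin(pingu) ∧ flagged(pingu) ∧ approved(pingu) → has_feathers(n)]. ⇒ new: active(n), has_feathers(n).
[3] r1 [active(n) ∧ has_feathers(n) → valid(n)]. ⇒ new: valid(n).
Closure: {active(n), approved(pingu), closed(pingu), flagged(pingu), flies(pingu), has_feathers(n), hot(pingu), large(n), locked(n), mammal(n), open(n), penguin(pingu), ready(n), red(n), swims(pingu), valid(n), visible(n), wooden(n)} — 18 facts.

18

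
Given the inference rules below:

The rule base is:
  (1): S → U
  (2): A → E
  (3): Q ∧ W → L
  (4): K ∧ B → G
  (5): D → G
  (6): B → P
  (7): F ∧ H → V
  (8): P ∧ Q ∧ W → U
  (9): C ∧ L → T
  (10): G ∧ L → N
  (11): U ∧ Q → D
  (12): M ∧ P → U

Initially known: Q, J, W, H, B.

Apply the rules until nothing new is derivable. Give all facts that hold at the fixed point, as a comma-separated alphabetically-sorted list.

B, D, G, H, J, L, N, P, Q, U, W

Round 1 fires (3), (6), giving L, P.
Round 2 fires (8), giving U.
Round 3 fires (11), giving D.
Round 4 fires (5), giving G.
Round 5 fires (10), giving N.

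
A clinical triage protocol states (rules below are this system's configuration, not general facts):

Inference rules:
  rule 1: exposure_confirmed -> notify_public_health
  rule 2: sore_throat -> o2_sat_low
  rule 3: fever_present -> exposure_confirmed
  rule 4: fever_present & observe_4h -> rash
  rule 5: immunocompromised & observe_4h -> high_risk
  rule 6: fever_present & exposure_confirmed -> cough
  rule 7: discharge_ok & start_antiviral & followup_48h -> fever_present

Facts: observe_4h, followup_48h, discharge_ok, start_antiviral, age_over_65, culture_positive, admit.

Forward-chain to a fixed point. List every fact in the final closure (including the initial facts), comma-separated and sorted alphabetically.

Round 1 — rule 7, derive fever_present.
Round 2 — rule 3, rule 4, derive exposure_confirmed, rash.
Round 3 — rule 1, rule 6, derive notify_public_health, cough.

admit, age_over_65, cough, culture_positive, discharge_ok, exposure_confirmed, fever_present, followup_48h, notify_public_health, observe_4h, rash, start_antiviral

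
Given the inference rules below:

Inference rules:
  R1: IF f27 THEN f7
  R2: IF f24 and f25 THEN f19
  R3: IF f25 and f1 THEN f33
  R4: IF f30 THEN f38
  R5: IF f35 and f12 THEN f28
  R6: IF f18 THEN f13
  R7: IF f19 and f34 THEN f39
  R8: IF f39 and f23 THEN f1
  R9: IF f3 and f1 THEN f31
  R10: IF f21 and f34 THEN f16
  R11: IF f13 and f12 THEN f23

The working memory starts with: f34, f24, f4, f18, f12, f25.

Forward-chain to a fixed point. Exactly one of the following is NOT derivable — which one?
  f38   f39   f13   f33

Round 1 fires R2, R6, giving f19, f13.
Round 2 fires R7, R11, giving f39, f23.
Round 3 fires R8, giving f1.
Round 4 fires R3, giving f33.
Derived: f13 (round 1), f33 (round 4), f39 (round 2). f38 never appears in any round.

f38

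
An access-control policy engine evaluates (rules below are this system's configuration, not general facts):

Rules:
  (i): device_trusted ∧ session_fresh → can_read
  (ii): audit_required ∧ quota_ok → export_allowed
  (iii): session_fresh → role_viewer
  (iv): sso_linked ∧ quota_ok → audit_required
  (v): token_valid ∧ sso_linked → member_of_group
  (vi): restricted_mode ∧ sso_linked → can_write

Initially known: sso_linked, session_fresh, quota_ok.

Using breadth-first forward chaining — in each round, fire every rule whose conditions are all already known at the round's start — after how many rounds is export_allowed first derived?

2

[1] (iii) [session_fresh → role_viewer]; (iv) [sso_linked ∧ quota_ok → audit_required]. ⇒ new: role_viewer, audit_required.
[2] (ii) [audit_required ∧ quota_ok → export_allowed]. ⇒ new: export_allowed.
export_allowed first appears in round 2.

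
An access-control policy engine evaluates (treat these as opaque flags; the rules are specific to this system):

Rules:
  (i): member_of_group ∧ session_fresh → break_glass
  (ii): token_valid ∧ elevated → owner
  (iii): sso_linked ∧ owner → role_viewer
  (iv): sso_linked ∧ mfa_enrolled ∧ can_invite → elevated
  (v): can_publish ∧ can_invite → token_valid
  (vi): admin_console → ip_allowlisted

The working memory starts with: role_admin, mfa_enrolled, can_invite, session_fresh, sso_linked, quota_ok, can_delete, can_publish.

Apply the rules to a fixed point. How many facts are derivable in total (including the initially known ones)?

[1] (iv) [sso_linked ∧ mfa_enrolled ∧ can_invite → elevated]; (v) [can_publish ∧ can_invite → token_valid]. ⇒ new: elevated, token_valid.
[2] (ii) [token_valid ∧ elevated → owner]. ⇒ new: owner.
[3] (iii) [sso_linked ∧ owner → role_viewer]. ⇒ new: role_viewer.
Closure: {can_delete, can_invite, can_publish, elevated, mfa_enrolled, owner, quota_ok, role_admin, role_viewer, session_fresh, sso_linked, token_valid} — 12 facts.

12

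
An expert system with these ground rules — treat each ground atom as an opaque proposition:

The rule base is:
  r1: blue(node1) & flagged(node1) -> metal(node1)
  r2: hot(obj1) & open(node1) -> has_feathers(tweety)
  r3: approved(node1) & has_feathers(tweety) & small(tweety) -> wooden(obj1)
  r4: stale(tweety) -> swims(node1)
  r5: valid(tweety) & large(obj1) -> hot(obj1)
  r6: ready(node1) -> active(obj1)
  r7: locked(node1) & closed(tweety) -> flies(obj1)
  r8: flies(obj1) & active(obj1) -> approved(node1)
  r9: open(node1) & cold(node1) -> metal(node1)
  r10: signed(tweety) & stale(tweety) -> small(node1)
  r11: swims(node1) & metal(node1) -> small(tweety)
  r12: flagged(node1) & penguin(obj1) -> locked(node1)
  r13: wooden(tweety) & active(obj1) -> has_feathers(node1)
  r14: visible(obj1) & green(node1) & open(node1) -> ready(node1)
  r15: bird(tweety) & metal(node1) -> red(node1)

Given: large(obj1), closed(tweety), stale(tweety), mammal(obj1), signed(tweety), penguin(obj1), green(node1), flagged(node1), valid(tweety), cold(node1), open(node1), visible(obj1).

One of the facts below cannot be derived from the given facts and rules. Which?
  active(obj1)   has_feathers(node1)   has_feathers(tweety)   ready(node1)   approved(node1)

Round 1: r4 [stale(tweety) -> swims(node1)]; r5 [valid(tweety) & large(obj1) -> hot(obj1)]; r9 [open(node1) & cold(node1) -> metal(node1)]; r10 [signed(tweety) & stale(tweety) -> small(node1)]; r12 [flagged(node1) & penguin(obj1) -> locked(node1)]; r14 [visible(obj1) & green(node1) & open(node1) -> ready(node1)]. New: swims(node1), hot(obj1), metal(node1), small(node1), locked(node1), ready(node1).
Round 2: r2 [hot(obj1) & open(node1) -> has_feathers(tweety)]; r6 [ready(node1) -> active(obj1)]; r7 [locked(node1) & closed(tweety) -> flies(obj1)]; r11 [swims(node1) & metal(node1) -> small(tweety)]. New: has_feathers(tweety), active(obj1), flies(obj1), small(tweety).
Round 3: r8 [flies(obj1) & active(obj1) -> approved(node1)]. New: approved(node1).
Round 4: r3 [approved(node1) & has_feathers(tweety) & small(tweety) -> wooden(obj1)]. New: wooden(obj1).
Derived: active(obj1) (round 2), has_feathers(tweety) (round 2), ready(node1) (round 1), approved(node1) (round 3). has_feathers(node1) never appears in any round.

has_feathers(node1)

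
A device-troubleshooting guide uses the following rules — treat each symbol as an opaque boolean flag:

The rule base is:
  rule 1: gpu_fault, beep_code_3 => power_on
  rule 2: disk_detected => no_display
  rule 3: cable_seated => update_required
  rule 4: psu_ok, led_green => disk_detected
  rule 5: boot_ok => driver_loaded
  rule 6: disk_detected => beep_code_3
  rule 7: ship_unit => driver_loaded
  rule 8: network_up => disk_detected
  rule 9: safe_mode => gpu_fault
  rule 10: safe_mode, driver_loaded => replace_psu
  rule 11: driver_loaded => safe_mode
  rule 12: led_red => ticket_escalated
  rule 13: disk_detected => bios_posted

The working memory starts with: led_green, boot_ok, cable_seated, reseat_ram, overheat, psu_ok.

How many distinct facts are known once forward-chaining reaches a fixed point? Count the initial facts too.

16

Round 1: rule 3 [cable_seated => update_required]; rule 4 [psu_ok, led_green => disk_detected]; rule 5 [boot_ok => driver_loaded]. New: update_required, disk_detected, driver_loaded.
Round 2: rule 2 [disk_detected => no_display]; rule 6 [disk_detected => beep_code_3]; rule 11 [driver_loaded => safe_mode]; rule 13 [disk_detected => bios_posted]. New: no_display, beep_code_3, safe_mode, bios_posted.
Round 3: rule 9 [safe_mode => gpu_fault]; rule 10 [safe_mode, driver_loaded => replace_psu]. New: gpu_fault, replace_psu.
Round 4: rule 1 [gpu_fault, beep_code_3 => power_on]. New: power_on.
Closure: {beep_code_3, bios_posted, boot_ok, cable_seated, disk_detected, driver_loaded, gpu_fault, led_green, no_display, overheat, power_on, psu_ok, replace_psu, reseat_ram, safe_mode, update_required} — 16 facts.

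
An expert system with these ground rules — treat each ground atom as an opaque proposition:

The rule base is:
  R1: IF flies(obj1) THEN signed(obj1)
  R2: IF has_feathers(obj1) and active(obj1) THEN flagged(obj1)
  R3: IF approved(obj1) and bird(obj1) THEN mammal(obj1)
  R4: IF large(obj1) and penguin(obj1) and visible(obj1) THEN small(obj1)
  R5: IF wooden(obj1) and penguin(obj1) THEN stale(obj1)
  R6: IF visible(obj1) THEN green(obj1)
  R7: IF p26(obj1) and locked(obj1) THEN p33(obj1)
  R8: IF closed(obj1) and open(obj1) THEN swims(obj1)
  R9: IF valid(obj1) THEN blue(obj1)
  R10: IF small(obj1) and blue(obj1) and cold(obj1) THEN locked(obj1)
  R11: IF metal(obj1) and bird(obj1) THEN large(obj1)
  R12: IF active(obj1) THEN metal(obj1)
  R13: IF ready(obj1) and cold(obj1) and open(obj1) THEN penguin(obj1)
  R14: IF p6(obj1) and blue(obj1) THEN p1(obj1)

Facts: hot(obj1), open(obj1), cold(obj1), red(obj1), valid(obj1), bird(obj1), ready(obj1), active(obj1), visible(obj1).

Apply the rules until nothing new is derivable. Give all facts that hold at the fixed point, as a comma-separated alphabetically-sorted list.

active(obj1), bird(obj1), blue(obj1), cold(obj1), green(obj1), hot(obj1), large(obj1), locked(obj1), metal(obj1), open(obj1), penguin(obj1), ready(obj1), red(obj1), small(obj1), valid(obj1), visible(obj1)

[1] R6 [IF visible(obj1) THEN green(obj1)]; R9 [IF valid(obj1) THEN blue(obj1)]; R12 [IF active(obj1) THEN metal(obj1)]; R13 [IF ready(obj1) and cold(obj1) and open(obj1) THEN penguin(obj1)]. ⇒ new: green(obj1), blue(obj1), metal(obj1), penguin(obj1).
[2] R11 [IF metal(obj1) and bird(obj1) THEN large(obj1)]. ⇒ new: large(obj1).
[3] R4 [IF large(obj1) and penguin(obj1) and visible(obj1) THEN small(obj1)]. ⇒ new: small(obj1).
[4] R10 [IF small(obj1) and blue(obj1) and cold(obj1) THEN locked(obj1)]. ⇒ new: locked(obj1).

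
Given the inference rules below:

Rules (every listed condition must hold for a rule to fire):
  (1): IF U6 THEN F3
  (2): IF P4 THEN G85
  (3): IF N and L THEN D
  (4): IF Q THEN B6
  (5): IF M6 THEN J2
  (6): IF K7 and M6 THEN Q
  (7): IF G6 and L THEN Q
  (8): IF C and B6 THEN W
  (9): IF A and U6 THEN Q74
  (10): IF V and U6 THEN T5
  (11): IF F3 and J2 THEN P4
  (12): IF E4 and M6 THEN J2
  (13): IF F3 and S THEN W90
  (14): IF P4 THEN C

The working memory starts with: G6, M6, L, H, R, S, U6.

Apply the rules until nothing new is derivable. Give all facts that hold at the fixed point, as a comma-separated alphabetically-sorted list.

Round 1 — (1), (5), (7), derive F3, J2, Q.
Round 2 — (4), (11), (13), derive B6, P4, W90.
Round 3 — (2), (14), derive G85, C.
Round 4 — (8), derive W.

B6, C, F3, G6, G85, H, J2, L, M6, P4, Q, R, S, U6, W, W90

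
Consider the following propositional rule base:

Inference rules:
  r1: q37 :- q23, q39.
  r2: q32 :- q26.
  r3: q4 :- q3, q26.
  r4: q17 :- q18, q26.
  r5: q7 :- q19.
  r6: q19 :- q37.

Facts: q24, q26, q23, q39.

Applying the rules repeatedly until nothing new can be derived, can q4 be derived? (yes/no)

Round 1 fires r1, r2, giving q37, q32.
Round 2 fires r6, giving q19.
Round 3 fires r5, giving q7.
Fixed point reached. q4 is concluded only by r3; r3 needs q3 (never derived).

no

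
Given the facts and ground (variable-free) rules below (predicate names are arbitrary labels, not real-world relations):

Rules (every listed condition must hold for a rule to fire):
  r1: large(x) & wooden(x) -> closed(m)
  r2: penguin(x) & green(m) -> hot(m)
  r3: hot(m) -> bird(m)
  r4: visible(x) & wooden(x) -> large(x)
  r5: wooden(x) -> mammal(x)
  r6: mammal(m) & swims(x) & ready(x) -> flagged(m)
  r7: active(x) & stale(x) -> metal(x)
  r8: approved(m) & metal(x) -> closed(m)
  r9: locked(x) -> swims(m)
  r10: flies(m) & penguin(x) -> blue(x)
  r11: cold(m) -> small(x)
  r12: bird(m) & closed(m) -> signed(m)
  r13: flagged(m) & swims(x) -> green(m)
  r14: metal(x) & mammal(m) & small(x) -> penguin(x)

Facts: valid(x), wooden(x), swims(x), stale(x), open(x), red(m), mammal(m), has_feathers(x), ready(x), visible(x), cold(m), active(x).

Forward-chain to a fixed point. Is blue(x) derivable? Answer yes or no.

no

Round 1: r4 [visible(x) & wooden(x) -> large(x)]; r5 [wooden(x) -> mammal(x)]; r6 [mammal(m) & swims(x) & ready(x) -> flagged(m)]; r7 [active(x) & stale(x) -> metal(x)]; r11 [cold(m) -> small(x)]. Adds large(x), mammal(x), flagged(m), metal(x), small(x).
Round 2: r1 [large(x) & wooden(x) -> closed(m)]; r13 [flagged(m) & swims(x) -> green(m)]; r14 [metal(x) & mammal(m) & small(x) -> penguin(x)]. Adds closed(m), green(m), penguin(x).
Round 3: r2 [penguin(x) & green(m) -> hot(m)]. Adds hot(m).
Round 4: r3 [hot(m) -> bird(m)]. Adds bird(m).
Round 5: r12 [bird(m) & closed(m) -> signed(m)]. Adds signed(m).
Fixed point reached. blue(x) is concluded only by r10; r10 needs flies(m) (never derived).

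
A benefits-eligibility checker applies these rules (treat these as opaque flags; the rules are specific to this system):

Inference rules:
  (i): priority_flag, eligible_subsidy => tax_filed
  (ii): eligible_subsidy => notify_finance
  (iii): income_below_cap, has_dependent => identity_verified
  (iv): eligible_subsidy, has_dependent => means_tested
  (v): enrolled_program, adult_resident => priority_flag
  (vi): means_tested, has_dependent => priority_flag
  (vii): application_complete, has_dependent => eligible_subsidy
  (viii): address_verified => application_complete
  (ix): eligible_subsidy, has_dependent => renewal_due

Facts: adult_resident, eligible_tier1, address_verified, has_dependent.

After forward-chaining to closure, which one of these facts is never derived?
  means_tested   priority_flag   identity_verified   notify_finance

identity_verified

[1] (viii) [address_verified => application_complete]. ⇒ new: application_complete.
[2] (vii) [application_complete, has_dependent => eligible_subsidy]. ⇒ new: eligible_subsidy.
[3] (ii) [eligible_subsidy => notify_finance]; (iv) [eligible_subsidy, has_dependent => means_tested]; (ix) [eligible_subsidy, has_dependent => renewal_due]. ⇒ new: notify_finance, means_tested, renewal_due.
[4] (vi) [means_tested, has_dependent => priority_flag]. ⇒ new: priority_flag.
[5] (i) [priority_flag, eligible_subsidy => tax_filed]. ⇒ new: tax_filed.
Derived: priority_flag (round 4), means_tested (round 3), notify_finance (round 3). identity_verified never appears in any round.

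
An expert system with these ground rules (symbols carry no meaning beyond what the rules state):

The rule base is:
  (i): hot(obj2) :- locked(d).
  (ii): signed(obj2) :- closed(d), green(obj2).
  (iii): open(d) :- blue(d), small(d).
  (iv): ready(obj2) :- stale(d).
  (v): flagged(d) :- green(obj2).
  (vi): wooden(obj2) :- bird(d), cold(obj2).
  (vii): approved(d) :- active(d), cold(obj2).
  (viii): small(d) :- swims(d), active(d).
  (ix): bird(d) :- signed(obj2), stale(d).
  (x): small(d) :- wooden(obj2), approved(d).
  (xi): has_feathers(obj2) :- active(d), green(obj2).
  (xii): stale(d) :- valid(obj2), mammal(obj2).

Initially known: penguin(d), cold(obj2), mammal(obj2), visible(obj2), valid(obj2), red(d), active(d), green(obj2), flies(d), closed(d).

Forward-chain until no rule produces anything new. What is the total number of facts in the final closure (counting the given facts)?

Round 1 — (ii), (v), (vii), (xi), (xii), derive signed(obj2), flagged(d), approved(d), has_feathers(obj2), stale(d).
Round 2 — (iv), (ix), derive ready(obj2), bird(d).
Round 3 — (vi), derive wooden(obj2).
Round 4 — (x), derive small(d).
Closure: {active(d), approved(d), bird(d), closed(d), cold(obj2), flagged(d), flies(d), green(obj2), has_feathers(obj2), mammal(obj2), penguin(d), ready(obj2), red(d), signed(obj2), small(d), stale(d), valid(obj2), visible(obj2), wooden(obj2)} — 19 facts.

19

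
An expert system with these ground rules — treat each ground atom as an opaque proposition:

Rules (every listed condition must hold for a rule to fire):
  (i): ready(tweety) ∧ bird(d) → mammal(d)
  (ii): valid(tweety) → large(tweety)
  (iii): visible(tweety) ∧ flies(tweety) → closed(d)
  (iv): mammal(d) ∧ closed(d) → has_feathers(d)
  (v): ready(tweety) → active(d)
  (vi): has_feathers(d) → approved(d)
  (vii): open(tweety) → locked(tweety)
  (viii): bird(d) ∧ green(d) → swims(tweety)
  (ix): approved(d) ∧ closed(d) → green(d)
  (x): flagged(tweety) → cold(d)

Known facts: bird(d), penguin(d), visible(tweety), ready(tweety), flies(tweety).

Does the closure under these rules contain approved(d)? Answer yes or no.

yes

[1] (i) [ready(tweety) ∧ bird(d) → mammal(d)]; (iii) [visible(tweety) ∧ flies(tweety) → closed(d)]; (v) [ready(tweety) → active(d)]. ⇒ new: mammal(d), closed(d), active(d).
[2] (iv) [mammal(d) ∧ closed(d) → has_feathers(d)]. ⇒ new: has_feathers(d).
[3] (vi) [has_feathers(d) → approved(d)]. ⇒ new: approved(d).
[4] (ix) [approved(d) ∧ closed(d) → green(d)]. ⇒ new: green(d).
[5] (viii) [bird(d) ∧ green(d) → swims(tweety)]. ⇒ new: swims(tweety).
approved(d) appears in round 3, so it is derivable.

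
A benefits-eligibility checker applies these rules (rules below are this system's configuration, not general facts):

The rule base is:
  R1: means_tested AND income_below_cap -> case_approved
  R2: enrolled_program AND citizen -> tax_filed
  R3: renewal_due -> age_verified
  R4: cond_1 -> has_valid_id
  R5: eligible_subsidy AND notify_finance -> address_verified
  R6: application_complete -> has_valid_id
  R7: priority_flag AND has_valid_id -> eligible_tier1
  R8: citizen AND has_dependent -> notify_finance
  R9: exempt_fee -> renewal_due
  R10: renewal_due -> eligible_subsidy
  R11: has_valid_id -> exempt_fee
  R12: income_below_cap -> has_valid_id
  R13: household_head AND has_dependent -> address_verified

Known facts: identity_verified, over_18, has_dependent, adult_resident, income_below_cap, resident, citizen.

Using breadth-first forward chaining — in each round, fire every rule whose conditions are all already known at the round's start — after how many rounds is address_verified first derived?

Round 1 fires R8, R12, giving notify_finance, has_valid_id.
Round 2 fires R11, giving exempt_fee.
Round 3 fires R9, giving renewal_due.
Round 4 fires R3, R10, giving age_verified, eligible_subsidy.
Round 5 fires R5, giving address_verified.
address_verified first appears in round 5.

5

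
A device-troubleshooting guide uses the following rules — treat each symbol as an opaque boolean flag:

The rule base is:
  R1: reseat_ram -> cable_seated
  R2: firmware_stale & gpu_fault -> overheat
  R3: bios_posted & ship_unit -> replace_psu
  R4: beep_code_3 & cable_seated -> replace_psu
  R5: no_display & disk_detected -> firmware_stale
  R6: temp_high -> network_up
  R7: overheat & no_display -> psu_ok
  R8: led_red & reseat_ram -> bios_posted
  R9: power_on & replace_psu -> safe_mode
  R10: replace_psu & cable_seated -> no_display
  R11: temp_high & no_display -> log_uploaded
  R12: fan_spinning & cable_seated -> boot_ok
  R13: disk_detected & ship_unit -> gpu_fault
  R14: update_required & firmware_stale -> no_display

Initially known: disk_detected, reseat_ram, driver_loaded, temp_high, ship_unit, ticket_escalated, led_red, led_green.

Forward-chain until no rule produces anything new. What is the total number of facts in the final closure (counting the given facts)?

Round 1 — R1, R6, R8, R13, derive cable_seated, network_up, bios_posted, gpu_fault.
Round 2 — R3, derive replace_psu.
Round 3 — R10, derive no_display.
Round 4 — R5, R11, derive firmware_stale, log_uploaded.
Round 5 — R2, derive overheat.
Round 6 — R7, derive psu_ok.
Closure: {bios_posted, cable_seated, disk_detected, driver_loaded, firmware_stale, gpu_fault, led_green, led_red, log_uploaded, network_up, no_display, overheat, psu_ok, replace_psu, reseat_ram, ship_unit, temp_high, ticket_escalated} — 18 facts.

18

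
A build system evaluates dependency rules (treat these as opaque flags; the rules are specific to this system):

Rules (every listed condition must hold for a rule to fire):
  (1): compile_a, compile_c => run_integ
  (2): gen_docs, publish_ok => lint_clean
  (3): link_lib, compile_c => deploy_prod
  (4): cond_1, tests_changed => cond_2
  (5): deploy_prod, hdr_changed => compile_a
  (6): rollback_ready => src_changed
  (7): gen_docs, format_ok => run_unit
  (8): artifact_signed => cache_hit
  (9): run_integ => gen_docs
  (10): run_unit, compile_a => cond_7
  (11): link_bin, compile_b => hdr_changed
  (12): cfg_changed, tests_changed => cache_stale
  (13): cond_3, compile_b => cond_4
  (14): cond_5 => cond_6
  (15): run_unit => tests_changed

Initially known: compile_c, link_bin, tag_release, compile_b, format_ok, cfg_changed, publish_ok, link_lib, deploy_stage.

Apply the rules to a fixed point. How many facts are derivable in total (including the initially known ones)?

19

Round 1 fires (3), (11), giving deploy_prod, hdr_changed.
Round 2 fires (5), giving compile_a.
Round 3 fires (1), giving run_integ.
Round 4 fires (9), giving gen_docs.
Round 5 fires (2), (7), giving lint_clean, run_unit.
Round 6 fires (10), (15), giving cond_7, tests_changed.
Round 7 fires (12), giving cache_stale.
Closure: {cache_stale, cfg_changed, compile_a, compile_b, compile_c, cond_7, deploy_prod, deploy_stage, format_ok, gen_docs, hdr_changed, link_bin, link_lib, lint_clean, publish_ok, run_integ, run_unit, tag_release, tests_changed} — 19 facts.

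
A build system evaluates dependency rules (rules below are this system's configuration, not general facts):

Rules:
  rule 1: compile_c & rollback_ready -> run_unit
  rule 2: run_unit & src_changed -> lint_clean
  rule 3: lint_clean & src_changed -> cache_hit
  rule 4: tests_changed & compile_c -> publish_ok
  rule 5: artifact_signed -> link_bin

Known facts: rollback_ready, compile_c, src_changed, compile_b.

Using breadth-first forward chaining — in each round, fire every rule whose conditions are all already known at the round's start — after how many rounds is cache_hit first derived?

Round 1 — rule 1, derive run_unit.
Round 2 — rule 2, derive lint_clean.
Round 3 — rule 3, derive cache_hit.
cache_hit first appears in round 3.

3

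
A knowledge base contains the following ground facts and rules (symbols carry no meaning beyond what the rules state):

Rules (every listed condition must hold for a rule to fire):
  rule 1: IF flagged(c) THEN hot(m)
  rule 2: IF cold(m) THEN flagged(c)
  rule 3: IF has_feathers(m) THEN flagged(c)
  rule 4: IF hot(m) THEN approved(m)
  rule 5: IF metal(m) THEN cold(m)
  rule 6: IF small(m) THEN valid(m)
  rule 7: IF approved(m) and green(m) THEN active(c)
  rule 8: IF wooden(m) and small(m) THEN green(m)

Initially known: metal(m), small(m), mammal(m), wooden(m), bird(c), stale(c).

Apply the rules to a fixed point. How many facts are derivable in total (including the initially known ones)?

13

[1] rule 5 [IF metal(m) THEN cold(m)]; rule 6 [IF small(m) THEN valid(m)]; rule 8 [IF wooden(m) and small(m) THEN green(m)]. ⇒ new: cold(m), valid(m), green(m).
[2] rule 2 [IF cold(m) THEN flagged(c)]. ⇒ new: flagged(c).
[3] rule 1 [IF flagged(c) THEN hot(m)]. ⇒ new: hot(m).
[4] rule 4 [IF hot(m) THEN approved(m)]. ⇒ new: approved(m).
[5] rule 7 [IF approved(m) and green(m) THEN active(c)]. ⇒ new: active(c).
Closure: {active(c), approved(m), bird(c), cold(m), flagged(c), green(m), hot(m), mammal(m), metal(m), small(m), stale(c), valid(m), wooden(m)} — 13 facts.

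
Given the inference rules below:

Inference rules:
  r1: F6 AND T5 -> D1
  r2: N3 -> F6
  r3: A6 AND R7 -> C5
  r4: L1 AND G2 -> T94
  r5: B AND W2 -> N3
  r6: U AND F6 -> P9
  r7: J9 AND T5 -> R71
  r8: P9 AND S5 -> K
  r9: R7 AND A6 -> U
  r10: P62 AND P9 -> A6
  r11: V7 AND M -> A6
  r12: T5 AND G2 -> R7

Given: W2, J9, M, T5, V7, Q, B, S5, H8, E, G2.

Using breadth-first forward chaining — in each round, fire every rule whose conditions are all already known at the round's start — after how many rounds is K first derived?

4

Round 1 — r5, r7, r11, r12, derive N3, R71, A6, R7.
Round 2 — r2, r3, r9, derive F6, C5, U.
Round 3 — r1, r6, derive D1, P9.
Round 4 — r8, derive K.
K first appears in round 4.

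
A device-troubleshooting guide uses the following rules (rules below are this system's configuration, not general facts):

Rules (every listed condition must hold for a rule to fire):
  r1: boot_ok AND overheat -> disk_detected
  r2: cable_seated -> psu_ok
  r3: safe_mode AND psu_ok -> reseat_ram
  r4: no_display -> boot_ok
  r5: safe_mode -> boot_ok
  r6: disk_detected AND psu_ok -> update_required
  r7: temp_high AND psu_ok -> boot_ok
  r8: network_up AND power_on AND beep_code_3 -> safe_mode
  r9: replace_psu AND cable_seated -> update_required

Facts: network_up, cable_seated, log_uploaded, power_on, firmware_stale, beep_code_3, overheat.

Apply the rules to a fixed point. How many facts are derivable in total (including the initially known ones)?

13

Round 1: r2 [cable_seated -> psu_ok]; r8 [network_up AND power_on AND beep_code_3 -> safe_mode]. New: psu_ok, safe_mode.
Round 2: r3 [safe_mode AND psu_ok -> reseat_ram]; r5 [safe_mode -> boot_ok]. New: reseat_ram, boot_ok.
Round 3: r1 [boot_ok AND overheat -> disk_detected]. New: disk_detected.
Round 4: r6 [disk_detected AND psu_ok -> update_required]. New: update_required.
Closure: {beep_code_3, boot_ok, cable_seated, disk_detected, firmware_stale, log_uploaded, network_up, overheat, power_on, psu_ok, reseat_ram, safe_mode, update_required} — 13 facts.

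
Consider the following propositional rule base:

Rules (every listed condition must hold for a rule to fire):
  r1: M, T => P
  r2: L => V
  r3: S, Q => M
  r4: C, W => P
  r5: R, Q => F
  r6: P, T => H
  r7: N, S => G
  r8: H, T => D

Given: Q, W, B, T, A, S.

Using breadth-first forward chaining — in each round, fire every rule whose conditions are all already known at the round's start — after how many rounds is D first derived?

4

Round 1: r3 [S, Q => M]. Adds M.
Round 2: r1 [M, T => P]. Adds P.
Round 3: r6 [P, T => H]. Adds H.
Round 4: r8 [H, T => D]. Adds D.
D first appears in round 4.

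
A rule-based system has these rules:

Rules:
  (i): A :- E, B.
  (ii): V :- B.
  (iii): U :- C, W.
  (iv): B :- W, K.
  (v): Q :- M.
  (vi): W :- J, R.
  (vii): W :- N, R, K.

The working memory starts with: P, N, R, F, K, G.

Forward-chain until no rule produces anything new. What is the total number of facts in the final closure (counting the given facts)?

9

Round 1: (vii) [W :- N, R, K.]. Adds W.
Round 2: (iv) [B :- W, K.]. Adds B.
Round 3: (ii) [V :- B.]. Adds V.
Closure: {B, F, G, K, N, P, R, V, W} — 9 facts.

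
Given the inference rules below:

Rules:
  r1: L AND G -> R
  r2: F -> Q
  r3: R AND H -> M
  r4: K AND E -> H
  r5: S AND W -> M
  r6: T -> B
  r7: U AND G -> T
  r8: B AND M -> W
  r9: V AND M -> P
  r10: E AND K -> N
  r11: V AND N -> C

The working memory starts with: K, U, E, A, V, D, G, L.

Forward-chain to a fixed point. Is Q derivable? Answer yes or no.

no

Round 1 fires r1, r4, r7, r10, giving R, H, T, N.
Round 2 fires r3, r6, r11, giving M, B, C.
Round 3 fires r8, r9, giving W, P.
Fixed point reached. Q is concluded only by r2; r2 needs F (never derived).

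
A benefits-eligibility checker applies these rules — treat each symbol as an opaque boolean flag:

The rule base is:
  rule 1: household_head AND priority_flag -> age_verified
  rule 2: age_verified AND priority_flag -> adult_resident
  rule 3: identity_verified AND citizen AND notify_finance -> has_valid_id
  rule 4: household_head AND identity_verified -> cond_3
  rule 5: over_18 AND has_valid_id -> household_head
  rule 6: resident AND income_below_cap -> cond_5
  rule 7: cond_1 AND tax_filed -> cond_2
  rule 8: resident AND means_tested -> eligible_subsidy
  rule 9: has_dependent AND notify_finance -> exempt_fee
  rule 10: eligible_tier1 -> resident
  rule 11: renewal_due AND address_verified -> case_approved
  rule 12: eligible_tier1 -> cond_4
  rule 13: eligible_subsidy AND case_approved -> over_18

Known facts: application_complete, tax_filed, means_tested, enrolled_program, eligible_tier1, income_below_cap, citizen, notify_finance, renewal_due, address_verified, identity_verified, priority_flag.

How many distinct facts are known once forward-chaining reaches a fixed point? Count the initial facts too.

Round 1 fires rule 3, rule 10, rule 11, rule 12, giving has_valid_id, resident, case_approved, cond_4.
Round 2 fires rule 6, rule 8, giving cond_5, eligible_subsidy.
Round 3 fires rule 13, giving over_18.
Round 4 fires rule 5, giving household_head.
Round 5 fires rule 1, rule 4, giving age_verified, cond_3.
Round 6 fires rule 2, giving adult_resident.
Closure: {address_verified, adult_resident, age_verified, application_complete, case_approved, citizen, cond_3, cond_4, cond_5, eligible_subsidy, eligible_tier1, enrolled_program, has_valid_id, household_head, identity_verified, income_below_cap, means_tested, notify_finance, over_18, priority_flag, renewal_due, resident, tax_filed} — 23 facts.

23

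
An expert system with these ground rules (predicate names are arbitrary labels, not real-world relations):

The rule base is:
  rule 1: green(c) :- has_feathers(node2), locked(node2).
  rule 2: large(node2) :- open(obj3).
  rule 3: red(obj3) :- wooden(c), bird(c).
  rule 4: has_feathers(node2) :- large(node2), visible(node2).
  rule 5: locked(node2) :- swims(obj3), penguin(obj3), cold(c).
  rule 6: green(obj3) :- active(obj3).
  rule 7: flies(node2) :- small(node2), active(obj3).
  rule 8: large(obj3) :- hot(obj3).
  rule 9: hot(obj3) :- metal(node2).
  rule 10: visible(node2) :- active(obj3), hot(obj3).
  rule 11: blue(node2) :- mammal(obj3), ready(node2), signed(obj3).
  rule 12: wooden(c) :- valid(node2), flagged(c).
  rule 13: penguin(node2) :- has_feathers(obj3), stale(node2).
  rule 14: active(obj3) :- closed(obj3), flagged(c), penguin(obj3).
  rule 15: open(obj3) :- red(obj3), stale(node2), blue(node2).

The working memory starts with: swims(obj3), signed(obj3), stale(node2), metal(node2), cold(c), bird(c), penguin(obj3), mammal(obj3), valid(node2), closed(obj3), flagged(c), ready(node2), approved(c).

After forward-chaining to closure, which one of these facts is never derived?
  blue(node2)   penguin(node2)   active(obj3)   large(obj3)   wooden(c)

[1] rule 5 [locked(node2) :- swims(obj3), penguin(obj3), cold(c).]; rule 9 [hot(obj3) :- metal(node2).]; rule 11 [blue(node2) :- mammal(obj3), ready(node2), signed(obj3).]; rule 12 [wooden(c) :- valid(node2), flagged(c).]; rule 14 [active(obj3) :- closed(obj3), flagged(c), penguin(obj3).]. ⇒ new: locked(node2), hot(obj3), blue(node2), wooden(c), active(obj3).
[2] rule 3 [red(obj3) :- wooden(c), bird(c).]; rule 6 [green(obj3) :- active(obj3).]; rule 8 [large(obj3) :- hot(obj3).]; rule 10 [visible(node2) :- active(obj3), hot(obj3).]. ⇒ new: red(obj3), green(obj3), large(obj3), visible(node2).
[3] rule 15 [open(obj3) :- red(obj3), stale(node2), blue(node2).]. ⇒ new: open(obj3).
[4] rule 2 [large(node2) :- open(obj3).]. ⇒ new: large(node2).
[5] rule 4 [has_feathers(node2) :- large(node2), visible(node2).]. ⇒ new: has_feathers(node2).
[6] rule 1 [green(c) :- has_feathers(node2), locked(node2).]. ⇒ new: green(c).
Derived: blue(node2) (round 1), wooden(c) (round 1), large(obj3) (round 2), active(obj3) (round 1). penguin(node2) never appears in any round.

penguin(node2)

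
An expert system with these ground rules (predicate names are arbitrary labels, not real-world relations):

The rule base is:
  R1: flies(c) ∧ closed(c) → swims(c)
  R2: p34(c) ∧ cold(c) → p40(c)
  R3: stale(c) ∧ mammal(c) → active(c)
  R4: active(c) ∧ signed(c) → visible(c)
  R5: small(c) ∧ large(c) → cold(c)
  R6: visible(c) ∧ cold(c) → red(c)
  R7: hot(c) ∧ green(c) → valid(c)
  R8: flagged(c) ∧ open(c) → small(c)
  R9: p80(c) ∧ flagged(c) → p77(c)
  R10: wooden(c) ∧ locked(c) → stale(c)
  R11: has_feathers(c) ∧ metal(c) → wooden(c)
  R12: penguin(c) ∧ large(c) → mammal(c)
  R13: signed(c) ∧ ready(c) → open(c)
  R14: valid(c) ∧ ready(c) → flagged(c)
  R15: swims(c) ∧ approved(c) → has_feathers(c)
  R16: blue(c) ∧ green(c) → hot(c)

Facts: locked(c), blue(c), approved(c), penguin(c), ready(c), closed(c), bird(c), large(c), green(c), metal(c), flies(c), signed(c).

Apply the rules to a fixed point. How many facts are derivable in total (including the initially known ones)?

26

[1] R1 [flies(c) ∧ closed(c) → swims(c)]; R12 [penguin(c) ∧ large(c) → mammal(c)]; R13 [signed(c) ∧ ready(c) → open(c)]; R16 [blue(c) ∧ green(c) → hot(c)]. ⇒ new: swims(c), mammal(c), open(c), hot(c).
[2] R7 [hot(c) ∧ green(c) → valid(c)]; R15 [swims(c) ∧ approved(c) → has_feathers(c)]. ⇒ new: valid(c), has_feathers(c).
[3] R11 [has_feathers(c) ∧ metal(c) → wooden(c)]; R14 [valid(c) ∧ ready(c) → flagged(c)]. ⇒ new: wooden(c), flagged(c).
[4] R8 [flagged(c) ∧ open(c) → small(c)]; R10 [wooden(c) ∧ locked(c) → stale(c)]. ⇒ new: small(c), stale(c).
[5] R3 [stale(c) ∧ mammal(c) → active(c)]; R5 [small(c) ∧ large(c) → cold(c)]. ⇒ new: active(c), cold(c).
[6] R4 [active(c) ∧ signed(c) → visible(c)]. ⇒ new: visible(c).
[7] R6 [visible(c) ∧ cold(c) → red(c)]. ⇒ new: red(c).
Closure: {active(c), approved(c), bird(c), blue(c), closed(c), cold(c), flagged(c), flies(c), green(c), has_feathers(c), hot(c), large(c), locked(c), mammal(c), metal(c), open(c), penguin(c), ready(c), red(c), signed(c), small(c), stale(c), swims(c), valid(c), visible(c), wooden(c)} — 26 facts.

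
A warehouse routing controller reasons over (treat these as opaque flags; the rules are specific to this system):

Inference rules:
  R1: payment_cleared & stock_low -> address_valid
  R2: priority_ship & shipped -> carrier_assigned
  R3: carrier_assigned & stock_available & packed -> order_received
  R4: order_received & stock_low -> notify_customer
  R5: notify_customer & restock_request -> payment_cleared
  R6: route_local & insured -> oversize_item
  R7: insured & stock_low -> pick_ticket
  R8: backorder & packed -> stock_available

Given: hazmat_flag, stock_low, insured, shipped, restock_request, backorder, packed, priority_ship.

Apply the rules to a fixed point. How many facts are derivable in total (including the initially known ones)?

15

Round 1: R2 [priority_ship & shipped -> carrier_assigned]; R7 [insured & stock_low -> pick_ticket]; R8 [backorder & packed -> stock_available]. New: carrier_assigned, pick_ticket, stock_available.
Round 2: R3 [carrier_assigned & stock_available & packed -> order_received]. New: order_received.
Round 3: R4 [order_received & stock_low -> notify_customer]. New: notify_customer.
Round 4: R5 [notify_customer & restock_request -> payment_cleared]. New: payment_cleared.
Round 5: R1 [payment_cleared & stock_low -> address_valid]. New: address_valid.
Closure: {address_valid, backorder, carrier_assigned, hazmat_flag, insured, notify_customer, order_received, packed, payment_cleared, pick_ticket, priority_ship, restock_request, shipped, stock_available, stock_low} — 15 facts.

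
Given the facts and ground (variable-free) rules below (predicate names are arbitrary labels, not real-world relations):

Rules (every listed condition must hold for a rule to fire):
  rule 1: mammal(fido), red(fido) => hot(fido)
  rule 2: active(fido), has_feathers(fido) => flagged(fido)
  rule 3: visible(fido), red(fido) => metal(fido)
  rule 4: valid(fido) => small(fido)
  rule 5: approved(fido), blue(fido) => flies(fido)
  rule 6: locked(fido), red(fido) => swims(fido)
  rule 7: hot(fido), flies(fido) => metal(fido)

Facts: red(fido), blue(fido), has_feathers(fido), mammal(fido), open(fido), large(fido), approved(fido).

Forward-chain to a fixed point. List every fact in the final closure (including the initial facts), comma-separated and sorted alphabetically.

[1] rule 1 [mammal(fido), red(fido) => hot(fido)]; rule 5 [approved(fido), blue(fido) => flies(fido)]. ⇒ new: hot(fido), flies(fido).
[2] rule 7 [hot(fido), flies(fido) => metal(fido)]. ⇒ new: metal(fido).

approved(fido), blue(fido), flies(fido), has_feathers(fido), hot(fido), large(fido), mammal(fido), metal(fido), open(fido), red(fido)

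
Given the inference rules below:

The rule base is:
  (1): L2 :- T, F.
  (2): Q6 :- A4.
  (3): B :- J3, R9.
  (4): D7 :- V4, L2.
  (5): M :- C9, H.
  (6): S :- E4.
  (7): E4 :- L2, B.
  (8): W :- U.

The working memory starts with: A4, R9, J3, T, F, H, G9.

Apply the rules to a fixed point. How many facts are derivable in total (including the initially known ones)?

[1] (1) [L2 :- T, F.]; (2) [Q6 :- A4.]; (3) [B :- J3, R9.]. ⇒ new: L2, Q6, B.
[2] (7) [E4 :- L2, B.]. ⇒ new: E4.
[3] (6) [S :- E4.]. ⇒ new: S.
Closure: {A4, B, E4, F, G9, H, J3, L2, Q6, R9, S, T} — 12 facts.

12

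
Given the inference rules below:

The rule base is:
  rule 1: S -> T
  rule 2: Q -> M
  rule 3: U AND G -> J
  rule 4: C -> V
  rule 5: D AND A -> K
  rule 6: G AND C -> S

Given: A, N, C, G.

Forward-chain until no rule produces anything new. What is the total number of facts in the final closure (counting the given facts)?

7

Round 1 — rule 4, rule 6, derive V, S.
Round 2 — rule 1, derive T.
Closure: {A, C, G, N, S, T, V} — 7 facts.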